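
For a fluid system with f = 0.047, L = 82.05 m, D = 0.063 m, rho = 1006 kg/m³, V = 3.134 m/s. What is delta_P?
Formula: \Delta P = f \frac{L}{D} \frac{\rho V^2}{2}
delta_P = 0.047·(82.05/0.063)·0.5·1006·3.134²/1000 = 302.4 kPa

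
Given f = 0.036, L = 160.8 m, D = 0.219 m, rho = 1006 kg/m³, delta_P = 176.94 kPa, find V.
Formula: \Delta P = f \frac{L}{D} \frac{\rho V^2}{2}
Substituting knowns: 176.94 = 0.036·(160.8/0.219)·0.5·1006·V²/1000
Solving for V: V = √((176.94·1000)/(0.036·(160.8/0.219)·0.5·1006)) = 3.648 m/s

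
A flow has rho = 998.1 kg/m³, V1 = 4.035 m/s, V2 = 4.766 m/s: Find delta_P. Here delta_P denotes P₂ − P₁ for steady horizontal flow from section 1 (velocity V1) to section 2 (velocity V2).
Formula: \Delta P = \frac{1}{2} \rho (V_1^2 - V_2^2)
delta_P = 0.5·998.1·(4.035² − 4.766²)/1000 = -3.211 kPa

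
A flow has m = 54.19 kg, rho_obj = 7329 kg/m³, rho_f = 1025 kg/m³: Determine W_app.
Formula: W_{app} = mg\left(1 - \frac{\rho_f}{\rho_{obj}}\right)
W_app = 54.19·9.81·(1 − 1025/7329) = 457.3 N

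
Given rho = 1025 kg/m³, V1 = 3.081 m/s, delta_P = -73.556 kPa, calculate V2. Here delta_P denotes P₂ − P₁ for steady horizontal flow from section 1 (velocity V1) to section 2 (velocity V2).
Formula: \Delta P = \frac{1}{2} \rho (V_1^2 - V_2^2)
Substituting knowns: -73.556 = 0.5·1025·(3.081² − V2²)/1000
Solving for V2: V2 = √(3.081² − 2·(-73.556·1000)/1025) = 12.37 m/s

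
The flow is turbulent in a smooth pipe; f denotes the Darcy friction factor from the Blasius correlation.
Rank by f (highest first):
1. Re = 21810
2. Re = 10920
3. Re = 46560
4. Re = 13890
Case 1: f = 0.026
Case 2: f = 0.03091
Case 3: f = 0.02151
Case 4: f = 0.02911
Ranking (highest first): 2, 4, 1, 3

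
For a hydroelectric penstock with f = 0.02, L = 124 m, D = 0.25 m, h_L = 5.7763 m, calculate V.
Formula: h_L = f \frac{L}{D} \frac{V^2}{2g}
Substituting knowns: 5.7763 = 0.02·(124/0.25)·V²/(2·9.81)
Solving for V: V = √(5.7763·2·9.81/(0.02·(124/0.25))) = 3.38 m/s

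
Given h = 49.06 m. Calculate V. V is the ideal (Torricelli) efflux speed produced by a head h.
Formula: V = \sqrt{2 g h}
V = √(2·9.81·49.06) = 31.03 m/s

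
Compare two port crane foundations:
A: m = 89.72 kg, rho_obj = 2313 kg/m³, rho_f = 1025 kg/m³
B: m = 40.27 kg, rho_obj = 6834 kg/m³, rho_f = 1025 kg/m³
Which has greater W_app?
W_app(A) = 490.1 N, W_app(B) = 335.8 N. Answer: A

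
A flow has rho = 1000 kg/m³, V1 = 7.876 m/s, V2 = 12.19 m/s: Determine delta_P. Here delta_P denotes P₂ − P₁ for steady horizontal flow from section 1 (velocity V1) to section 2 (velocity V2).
Formula: \Delta P = \frac{1}{2} \rho (V_1^2 - V_2^2)
delta_P = 0.5·1000·(7.876² − 12.19²)/1000 = -43.28 kPa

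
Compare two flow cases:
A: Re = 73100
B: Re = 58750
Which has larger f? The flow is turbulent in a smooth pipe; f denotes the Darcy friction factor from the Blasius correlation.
f(A) = 0.01922, f(B) = 0.0203. Answer: B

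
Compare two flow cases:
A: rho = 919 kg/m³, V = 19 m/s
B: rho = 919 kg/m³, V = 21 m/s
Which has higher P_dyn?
P_dyn(A) = 165.9 kPa, P_dyn(B) = 202.6 kPa. Answer: B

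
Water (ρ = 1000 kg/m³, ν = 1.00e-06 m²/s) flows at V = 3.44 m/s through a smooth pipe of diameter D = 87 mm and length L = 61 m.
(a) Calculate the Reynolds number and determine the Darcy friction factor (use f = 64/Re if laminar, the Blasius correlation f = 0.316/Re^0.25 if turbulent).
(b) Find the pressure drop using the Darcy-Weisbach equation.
(a) Re = V·D/ν = 3.44·0.087/1.00e-06 = 299280 → turbulent (Re > 4000); f = 0.316/Re^0.25 = 0.316/299280^0.25 = 0.01351 (Blasius is strictly valid for Re ≲ 1e5; used here as the smooth-pipe estimate the problem specifies)
(b) Darcy-Weisbach: ΔP = f·(L/D)·½ρV²/1000 = 0.01351·(61/0.087)·½·1000·3.44²/1000 = 56.05 kPa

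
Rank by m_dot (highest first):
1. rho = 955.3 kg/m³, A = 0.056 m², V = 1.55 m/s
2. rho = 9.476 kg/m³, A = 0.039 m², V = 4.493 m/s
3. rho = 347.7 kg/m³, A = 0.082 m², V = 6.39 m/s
Case 1: m_dot = 82.92 kg/s
Case 2: m_dot = 1.66 kg/s
Case 3: m_dot = 182.2 kg/s
Ranking (highest first): 3, 1, 2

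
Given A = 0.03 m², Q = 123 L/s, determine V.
Formula: Q = A V
Substituting knowns: 123 = 0.03·V·1000
Solving for V: V = (123/1000)/0.03 = 4.1 m/s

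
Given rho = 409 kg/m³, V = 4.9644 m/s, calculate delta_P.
Formula: V = \sqrt{\frac{2 \Delta P}{\rho}}
Substituting knowns: 4.9644 = √(2·(delta_P·1000)/409)
Solving for delta_P: delta_P = 4.9644²·409/2/1000 = 5.04 kPa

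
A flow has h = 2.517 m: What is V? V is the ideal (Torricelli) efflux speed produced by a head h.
Formula: V = \sqrt{2 g h}
V = √(2·9.81·2.517) = 7.027 m/s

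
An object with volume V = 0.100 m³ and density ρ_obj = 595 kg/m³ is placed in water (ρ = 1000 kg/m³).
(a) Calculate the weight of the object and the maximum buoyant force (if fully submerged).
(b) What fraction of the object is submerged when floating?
(a) W=rho_obj*g*V=595*9.81*0.100=583.7 N; F_B(max)=rho*g*V=1000*9.81*0.100=981.0 N
(b) Floating fraction=rho_obj/rho=595/1000=0.595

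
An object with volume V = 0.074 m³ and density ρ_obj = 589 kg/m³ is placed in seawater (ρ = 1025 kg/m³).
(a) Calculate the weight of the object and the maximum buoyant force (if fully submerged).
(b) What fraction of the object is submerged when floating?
(a) W=rho_obj*g*V=589*9.81*0.074=427.6 N; F_B(max)=rho*g*V=1025*9.81*0.074=744.1 N
(b) Floating fraction=rho_obj/rho=589/1025=0.575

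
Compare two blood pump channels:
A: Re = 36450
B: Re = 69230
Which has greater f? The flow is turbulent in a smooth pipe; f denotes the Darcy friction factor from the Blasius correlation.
f(A) = 0.02287, f(B) = 0.01948. Answer: A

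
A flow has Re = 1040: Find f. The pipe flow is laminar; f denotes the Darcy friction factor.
Formula: f = \frac{64}{Re}
f = 64/1040 = 0.06154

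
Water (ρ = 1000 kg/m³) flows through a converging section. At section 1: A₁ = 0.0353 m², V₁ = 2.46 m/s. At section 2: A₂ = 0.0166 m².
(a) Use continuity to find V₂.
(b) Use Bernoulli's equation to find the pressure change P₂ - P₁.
(a) Continuity: A₁V₁=A₂V₂ -> V₂=A₁V₁/A₂=0.0353*2.46/0.0166=5.23 m/s
(b) Bernoulli: P₂-P₁=0.5*rho*(V₁^2-V₂^2)/1000=0.5*1000*(2.46^2-5.23^2)/1000=-10.65 kPa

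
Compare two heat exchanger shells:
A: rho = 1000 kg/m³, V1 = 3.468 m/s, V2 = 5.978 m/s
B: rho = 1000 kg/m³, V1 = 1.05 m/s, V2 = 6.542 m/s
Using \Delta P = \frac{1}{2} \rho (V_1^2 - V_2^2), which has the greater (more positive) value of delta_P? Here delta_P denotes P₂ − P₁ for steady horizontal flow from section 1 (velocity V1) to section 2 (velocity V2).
delta_P(A) = -11.85 kPa, delta_P(B) = -20.85 kPa. Answer: A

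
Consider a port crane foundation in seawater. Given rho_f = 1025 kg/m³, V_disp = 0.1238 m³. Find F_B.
Formula: F_B = \rho_f g V_{disp}
F_B = 1025·9.81·0.1238 = 1245 N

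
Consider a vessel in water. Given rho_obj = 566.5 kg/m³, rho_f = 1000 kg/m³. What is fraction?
Formula: f_{sub} = \frac{\rho_{obj}}{\rho_f}
fraction = 566.5/1000 = 0.5665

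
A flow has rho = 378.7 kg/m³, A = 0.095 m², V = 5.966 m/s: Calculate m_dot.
Formula: \dot{m} = \rho A V
m_dot = 378.7·0.095·5.966 = 214.6 kg/s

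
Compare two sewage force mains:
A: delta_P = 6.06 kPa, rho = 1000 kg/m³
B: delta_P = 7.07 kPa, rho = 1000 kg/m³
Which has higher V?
V(A) = 3.481 m/s, V(B) = 3.76 m/s. Answer: B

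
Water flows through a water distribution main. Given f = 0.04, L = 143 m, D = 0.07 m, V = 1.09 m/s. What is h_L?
Formula: h_L = f \frac{L}{D} \frac{V^2}{2g}
h_L = 0.04·(143/0.07)·1.09²/(2·9.81) = 4.948 m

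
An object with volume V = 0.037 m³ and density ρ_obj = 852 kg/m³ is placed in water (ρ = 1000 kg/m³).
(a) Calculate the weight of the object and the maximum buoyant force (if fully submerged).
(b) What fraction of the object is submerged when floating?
(a) W=rho_obj*g*V=852*9.81*0.037=309.3 N; F_B(max)=rho*g*V=1000*9.81*0.037=363.0 N
(b) Floating fraction=rho_obj/rho=852/1000=0.852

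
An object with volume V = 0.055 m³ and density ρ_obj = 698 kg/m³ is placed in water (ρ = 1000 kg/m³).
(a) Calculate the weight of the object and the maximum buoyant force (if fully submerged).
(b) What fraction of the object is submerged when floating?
(a) W=rho_obj*g*V=698*9.81*0.055=376.6 N; F_B(max)=rho*g*V=1000*9.81*0.055=539.5 N
(b) Floating fraction=rho_obj/rho=698/1000=0.698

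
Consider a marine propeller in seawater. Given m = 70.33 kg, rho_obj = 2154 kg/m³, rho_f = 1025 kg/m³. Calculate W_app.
Formula: W_{app} = mg\left(1 - \frac{\rho_f}{\rho_{obj}}\right)
W_app = 70.33·9.81·(1 − 1025/2154) = 361.6 N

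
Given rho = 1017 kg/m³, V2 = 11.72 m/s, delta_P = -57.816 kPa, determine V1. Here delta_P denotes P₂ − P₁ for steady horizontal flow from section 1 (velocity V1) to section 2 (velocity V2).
Formula: \Delta P = \frac{1}{2} \rho (V_1^2 - V_2^2)
Substituting knowns: -57.816 = 0.5·1017·(V1² − 11.72²)/1000
Solving for V1: V1 = √(11.72² + 2·(-57.816·1000)/1017) = 4.864 m/s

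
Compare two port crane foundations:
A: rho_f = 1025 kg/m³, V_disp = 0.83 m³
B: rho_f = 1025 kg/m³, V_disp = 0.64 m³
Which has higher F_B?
F_B(A) = 8346 N, F_B(B) = 6435 N. Answer: A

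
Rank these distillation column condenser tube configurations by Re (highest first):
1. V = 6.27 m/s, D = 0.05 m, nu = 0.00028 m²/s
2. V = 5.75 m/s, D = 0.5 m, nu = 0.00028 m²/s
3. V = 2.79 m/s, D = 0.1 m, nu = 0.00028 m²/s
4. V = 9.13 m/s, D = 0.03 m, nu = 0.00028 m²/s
Case 1: Re = 1120
Case 2: Re = 10268
Case 3: Re = 996.4
Case 4: Re = 978.2
Ranking (highest first): 2, 1, 3, 4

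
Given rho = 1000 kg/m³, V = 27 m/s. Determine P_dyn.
Formula: P_{dyn} = \frac{1}{2} \rho V^2
P_dyn = 0.5·1000·27²/1000 = 364.5 kPa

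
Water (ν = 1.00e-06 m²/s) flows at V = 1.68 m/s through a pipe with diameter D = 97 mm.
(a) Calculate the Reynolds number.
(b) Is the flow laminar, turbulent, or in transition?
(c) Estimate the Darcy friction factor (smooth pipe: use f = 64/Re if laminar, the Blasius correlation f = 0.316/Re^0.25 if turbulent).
(a) Re = V·D/ν = 1.68·0.097/1.00e-06 = 162960
(b) Flow regime: turbulent (Re > 4000)
(c) Friction factor: f = 0.316/Re^0.25 = 0.316/162960^0.25 = 0.01573 (Blasius is strictly valid for Re ≲ 1e5; used here as the smooth-pipe estimate the problem specifies)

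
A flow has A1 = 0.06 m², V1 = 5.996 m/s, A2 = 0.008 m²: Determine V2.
Formula: V_2 = \frac{A_1 V_1}{A_2}
V2 = 0.06·5.996/0.008 = 44.97 m/s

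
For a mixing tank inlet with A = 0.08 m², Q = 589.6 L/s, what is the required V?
Formula: Q = A V
Substituting knowns: 589.6 = 0.08·V·1000
Solving for V: V = (589.6/1000)/0.08 = 7.37 m/s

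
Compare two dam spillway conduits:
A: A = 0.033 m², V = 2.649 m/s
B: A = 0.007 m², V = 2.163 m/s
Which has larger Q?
Q(A) = 87.42 L/s, Q(B) = 15.14 L/s. Answer: A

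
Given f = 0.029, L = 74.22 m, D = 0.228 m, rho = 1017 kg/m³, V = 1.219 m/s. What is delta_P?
Formula: \Delta P = f \frac{L}{D} \frac{\rho V^2}{2}
delta_P = 0.029·(74.22/0.228)·0.5·1017·1.219²/1000 = 7.133 kPa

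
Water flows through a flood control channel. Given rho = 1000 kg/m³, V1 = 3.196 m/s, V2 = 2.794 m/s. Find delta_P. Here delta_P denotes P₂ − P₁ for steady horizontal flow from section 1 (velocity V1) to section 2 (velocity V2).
Formula: \Delta P = \frac{1}{2} \rho (V_1^2 - V_2^2)
delta_P = 0.5·1000·(3.196² − 2.794²)/1000 = 1.204 kPa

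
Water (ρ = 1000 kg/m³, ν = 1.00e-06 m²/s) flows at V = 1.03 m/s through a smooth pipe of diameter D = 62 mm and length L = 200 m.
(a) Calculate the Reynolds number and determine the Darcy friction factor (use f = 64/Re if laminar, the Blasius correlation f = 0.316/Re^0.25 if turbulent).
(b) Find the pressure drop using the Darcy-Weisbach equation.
(a) Re = V·D/ν = 1.03·0.062/1.00e-06 = 63860 → turbulent (Re > 4000); f = 0.316/Re^0.25 = 0.316/63860^0.25 = 0.019878
(b) Darcy-Weisbach: ΔP = f·(L/D)·½ρV²/1000 = 0.019878·(200/0.062)·½·1000·1.03²/1000 = 34.01 kPa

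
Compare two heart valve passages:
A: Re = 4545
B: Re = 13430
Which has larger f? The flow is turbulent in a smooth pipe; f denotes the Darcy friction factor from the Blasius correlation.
f(A) = 0.03849, f(B) = 0.02935. Answer: A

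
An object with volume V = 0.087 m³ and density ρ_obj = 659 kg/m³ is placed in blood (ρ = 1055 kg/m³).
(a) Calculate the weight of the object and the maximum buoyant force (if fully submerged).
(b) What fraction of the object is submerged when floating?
(a) W=rho_obj*g*V=659*9.81*0.087=562.4 N; F_B(max)=rho*g*V=1055*9.81*0.087=900.4 N
(b) Floating fraction=rho_obj/rho=659/1055=0.625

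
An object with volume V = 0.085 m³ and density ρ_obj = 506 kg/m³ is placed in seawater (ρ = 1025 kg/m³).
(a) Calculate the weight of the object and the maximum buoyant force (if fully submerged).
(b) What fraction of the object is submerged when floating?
(a) W=rho_obj*g*V=506*9.81*0.085=421.9 N; F_B(max)=rho*g*V=1025*9.81*0.085=854.7 N
(b) Floating fraction=rho_obj/rho=506/1025=0.494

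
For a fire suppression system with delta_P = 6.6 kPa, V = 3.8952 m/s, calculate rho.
Formula: V = \sqrt{\frac{2 \Delta P}{\rho}}
Substituting knowns: 3.8952 = √(2·(6.6·1000)/rho)
Solving for rho: rho = 2·(6.6·1000)/3.8952² = 870 kg/m³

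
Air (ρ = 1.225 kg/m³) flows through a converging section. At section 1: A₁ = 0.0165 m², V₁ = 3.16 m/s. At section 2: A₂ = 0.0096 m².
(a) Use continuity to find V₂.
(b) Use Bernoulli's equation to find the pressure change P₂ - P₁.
(a) Continuity: A₁V₁=A₂V₂ -> V₂=A₁V₁/A₂=0.0165*3.16/0.0096=5.43 m/s
(b) Bernoulli: P₂-P₁=0.5*rho*(V₁^2-V₂^2)/1000=0.5*1.225*(3.16^2-5.43^2)/1000=-0.01194 kPa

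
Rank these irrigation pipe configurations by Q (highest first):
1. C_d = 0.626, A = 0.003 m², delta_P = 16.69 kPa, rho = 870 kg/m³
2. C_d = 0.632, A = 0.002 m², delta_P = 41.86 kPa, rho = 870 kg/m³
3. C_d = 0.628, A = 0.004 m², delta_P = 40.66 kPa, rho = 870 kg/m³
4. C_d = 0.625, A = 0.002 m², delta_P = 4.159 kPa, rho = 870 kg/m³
Case 1: Q = 11.63 L/s
Case 2: Q = 12.4 L/s
Case 3: Q = 24.29 L/s
Case 4: Q = 3.865 L/s
Ranking (highest first): 3, 2, 1, 4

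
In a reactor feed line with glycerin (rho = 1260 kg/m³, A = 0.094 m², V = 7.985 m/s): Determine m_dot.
Formula: \dot{m} = \rho A V
m_dot = 1260·0.094·7.985 = 945.7 kg/s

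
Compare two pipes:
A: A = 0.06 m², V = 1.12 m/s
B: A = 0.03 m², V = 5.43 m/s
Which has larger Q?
Q(A) = 67.2 L/s, Q(B) = 162.9 L/s. Answer: B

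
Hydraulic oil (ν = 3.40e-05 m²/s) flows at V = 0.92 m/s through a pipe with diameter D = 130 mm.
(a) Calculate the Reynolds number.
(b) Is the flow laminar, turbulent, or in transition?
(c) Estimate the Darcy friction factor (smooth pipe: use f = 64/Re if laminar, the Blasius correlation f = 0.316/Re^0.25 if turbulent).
(a) Re = V·D/ν = 0.92·0.13/3.40e-05 = 3517.6
(b) Flow regime: transition (2300 ≤ Re ≤ 4000)
(c) Friction factor: f ≈ 0.04 (transitional regime, no simple correlation)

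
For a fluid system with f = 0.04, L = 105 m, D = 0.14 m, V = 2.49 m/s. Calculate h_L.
Formula: h_L = f \frac{L}{D} \frac{V^2}{2g}
h_L = 0.04·(105/0.14)·2.49²/(2·9.81) = 9.48 m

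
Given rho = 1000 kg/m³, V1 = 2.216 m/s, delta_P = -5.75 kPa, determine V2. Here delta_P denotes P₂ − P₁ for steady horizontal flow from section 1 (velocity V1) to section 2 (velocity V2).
Formula: \Delta P = \frac{1}{2} \rho (V_1^2 - V_2^2)
Substituting knowns: -5.75 = 0.5·1000·(2.216² − V2²)/1000
Solving for V2: V2 = √(2.216² − 2·(-5.75·1000)/1000) = 4.051 m/s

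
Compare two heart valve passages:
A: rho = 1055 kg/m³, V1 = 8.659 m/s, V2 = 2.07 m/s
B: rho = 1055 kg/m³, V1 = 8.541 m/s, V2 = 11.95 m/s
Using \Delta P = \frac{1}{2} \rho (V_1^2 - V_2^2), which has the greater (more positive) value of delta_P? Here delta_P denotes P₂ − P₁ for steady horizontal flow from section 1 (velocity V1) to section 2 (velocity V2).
delta_P(A) = 37.29 kPa, delta_P(B) = -36.85 kPa. Answer: A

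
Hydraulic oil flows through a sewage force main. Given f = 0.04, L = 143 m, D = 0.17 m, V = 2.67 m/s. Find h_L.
Formula: h_L = f \frac{L}{D} \frac{V^2}{2g}
h_L = 0.04·(143/0.17)·2.67²/(2·9.81) = 12.23 m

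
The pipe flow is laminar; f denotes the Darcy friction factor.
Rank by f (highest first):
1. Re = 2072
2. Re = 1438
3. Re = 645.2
Case 1: f = 0.03089
Case 2: f = 0.04451
Case 3: f = 0.09919
Ranking (highest first): 3, 2, 1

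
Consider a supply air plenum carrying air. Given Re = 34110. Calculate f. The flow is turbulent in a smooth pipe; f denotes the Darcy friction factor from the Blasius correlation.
Formula: f = \frac{0.316}{Re^{0.25}}
f = 0.316/34110^0.25 = 0.02325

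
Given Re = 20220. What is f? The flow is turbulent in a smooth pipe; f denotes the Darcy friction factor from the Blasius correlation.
Formula: f = \frac{0.316}{Re^{0.25}}
f = 0.316/20220^0.25 = 0.0265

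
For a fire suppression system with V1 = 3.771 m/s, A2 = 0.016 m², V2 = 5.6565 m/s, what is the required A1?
Formula: V_2 = \frac{A_1 V_1}{A_2}
Substituting knowns: 5.6565 = A1·3.771/0.016
Solving for A1: A1 = 5.6565·0.016/3.771 = 0.024 m²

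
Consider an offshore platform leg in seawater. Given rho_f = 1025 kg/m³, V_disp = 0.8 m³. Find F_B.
Formula: F_B = \rho_f g V_{disp}
F_B = 1025·9.81·0.8 = 8044 N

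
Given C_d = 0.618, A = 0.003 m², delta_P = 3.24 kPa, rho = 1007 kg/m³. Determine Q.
Formula: Q = C_d A \sqrt{\frac{2 \Delta P}{\rho}}
Q = 0.618·0.003·√(2·(3.24·1000)/1007)·1000 = 4.703 L/s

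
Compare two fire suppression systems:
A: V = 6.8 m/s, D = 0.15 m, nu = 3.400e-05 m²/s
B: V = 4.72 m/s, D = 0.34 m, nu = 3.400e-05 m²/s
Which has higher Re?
Re(A) = 30000, Re(B) = 47200. Answer: B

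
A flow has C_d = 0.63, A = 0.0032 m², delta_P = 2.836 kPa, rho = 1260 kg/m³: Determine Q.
Formula: Q = C_d A \sqrt{\frac{2 \Delta P}{\rho}}
Q = 0.63·0.0032·√(2·(2.836·1000)/1260)·1000 = 4.277 L/s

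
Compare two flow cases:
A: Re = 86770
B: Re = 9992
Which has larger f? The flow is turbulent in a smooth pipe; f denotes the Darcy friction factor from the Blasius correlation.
f(A) = 0.01841, f(B) = 0.03161. Answer: B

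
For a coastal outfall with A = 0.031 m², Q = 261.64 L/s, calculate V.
Formula: Q = A V
Substituting knowns: 261.64 = 0.031·V·1000
Solving for V: V = (261.64/1000)/0.031 = 8.44 m/s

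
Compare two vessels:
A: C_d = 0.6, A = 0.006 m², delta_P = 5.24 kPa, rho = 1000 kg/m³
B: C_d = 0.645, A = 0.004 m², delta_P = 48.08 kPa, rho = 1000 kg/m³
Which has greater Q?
Q(A) = 11.65 L/s, Q(B) = 25.3 L/s. Answer: B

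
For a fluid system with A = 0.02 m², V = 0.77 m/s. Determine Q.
Formula: Q = A V
Q = 0.02·0.77·1000 = 15.4 L/s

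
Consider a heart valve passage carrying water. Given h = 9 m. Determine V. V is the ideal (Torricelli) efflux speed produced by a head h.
Formula: V = \sqrt{2 g h}
V = √(2·9.81·9) = 13.29 m/s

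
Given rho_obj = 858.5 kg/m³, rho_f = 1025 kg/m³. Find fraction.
Formula: f_{sub} = \frac{\rho_{obj}}{\rho_f}
fraction = 858.5/1025 = 0.8376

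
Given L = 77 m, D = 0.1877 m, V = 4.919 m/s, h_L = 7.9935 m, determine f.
Formula: h_L = f \frac{L}{D} \frac{V^2}{2g}
Substituting knowns: 7.9935 = f·(77/0.1877)·4.919²/(2·9.81)
Solving for f: f = 7.9935·2·9.81/((77/0.1877)·4.919²) = 0.0158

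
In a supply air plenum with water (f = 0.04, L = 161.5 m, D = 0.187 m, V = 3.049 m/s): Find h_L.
Formula: h_L = f \frac{L}{D} \frac{V^2}{2g}
h_L = 0.04·(161.5/0.187)·3.049²/(2·9.81) = 16.37 m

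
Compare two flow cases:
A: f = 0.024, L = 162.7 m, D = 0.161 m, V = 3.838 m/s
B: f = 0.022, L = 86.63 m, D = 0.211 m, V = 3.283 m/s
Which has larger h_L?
h_L(A) = 18.21 m, h_L(B) = 4.962 m. Answer: A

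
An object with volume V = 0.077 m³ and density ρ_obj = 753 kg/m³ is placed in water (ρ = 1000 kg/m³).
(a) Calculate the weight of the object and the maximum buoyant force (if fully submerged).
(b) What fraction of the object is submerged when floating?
(a) W=rho_obj*g*V=753*9.81*0.077=568.8 N; F_B(max)=rho*g*V=1000*9.81*0.077=755.4 N
(b) Floating fraction=rho_obj/rho=753/1000=0.753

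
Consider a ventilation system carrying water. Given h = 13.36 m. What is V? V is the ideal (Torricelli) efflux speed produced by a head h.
Formula: V = \sqrt{2 g h}
V = √(2·9.81·13.36) = 16.19 m/s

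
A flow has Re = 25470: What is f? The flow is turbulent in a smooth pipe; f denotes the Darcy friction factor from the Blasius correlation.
Formula: f = \frac{0.316}{Re^{0.25}}
f = 0.316/25470^0.25 = 0.02501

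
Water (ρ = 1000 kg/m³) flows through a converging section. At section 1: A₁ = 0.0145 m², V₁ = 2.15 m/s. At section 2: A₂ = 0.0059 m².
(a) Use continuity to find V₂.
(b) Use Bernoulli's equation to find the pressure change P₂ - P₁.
(a) Continuity: A₁V₁=A₂V₂ -> V₂=A₁V₁/A₂=0.0145*2.15/0.0059=5.28 m/s
(b) Bernoulli: P₂-P₁=0.5*rho*(V₁^2-V₂^2)/1000=0.5*1000*(2.15^2-5.28^2)/1000=-11.63 kPa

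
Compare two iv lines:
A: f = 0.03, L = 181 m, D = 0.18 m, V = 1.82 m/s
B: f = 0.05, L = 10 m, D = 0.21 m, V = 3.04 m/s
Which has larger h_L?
h_L(A) = 5.093 m, h_L(B) = 1.121 m. Answer: A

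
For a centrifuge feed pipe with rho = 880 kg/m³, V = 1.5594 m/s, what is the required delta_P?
Formula: V = \sqrt{\frac{2 \Delta P}{\rho}}
Substituting knowns: 1.5594 = √(2·(delta_P·1000)/880)
Solving for delta_P: delta_P = 1.5594²·880/2/1000 = 1.07 kPa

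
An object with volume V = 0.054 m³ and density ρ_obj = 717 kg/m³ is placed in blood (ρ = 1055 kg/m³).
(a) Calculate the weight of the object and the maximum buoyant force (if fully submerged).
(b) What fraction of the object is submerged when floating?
(a) W=rho_obj*g*V=717*9.81*0.054=379.8 N; F_B(max)=rho*g*V=1055*9.81*0.054=558.9 N
(b) Floating fraction=rho_obj/rho=717/1055=0.680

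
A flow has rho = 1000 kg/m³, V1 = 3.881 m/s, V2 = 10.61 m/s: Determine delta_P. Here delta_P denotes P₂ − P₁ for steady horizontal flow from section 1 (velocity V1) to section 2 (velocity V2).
Formula: \Delta P = \frac{1}{2} \rho (V_1^2 - V_2^2)
delta_P = 0.5·1000·(3.881² − 10.61²)/1000 = -48.75 kPa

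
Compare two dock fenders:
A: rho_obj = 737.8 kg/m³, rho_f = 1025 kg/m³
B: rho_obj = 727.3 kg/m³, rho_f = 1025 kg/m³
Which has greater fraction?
fraction(A) = 0.7198, fraction(B) = 0.7096. Answer: A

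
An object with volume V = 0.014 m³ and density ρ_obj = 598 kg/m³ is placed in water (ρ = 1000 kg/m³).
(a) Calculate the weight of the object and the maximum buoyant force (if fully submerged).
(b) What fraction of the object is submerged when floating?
(a) W=rho_obj*g*V=598*9.81*0.014=82.1 N; F_B(max)=rho*g*V=1000*9.81*0.014=137.3 N
(b) Floating fraction=rho_obj/rho=598/1000=0.598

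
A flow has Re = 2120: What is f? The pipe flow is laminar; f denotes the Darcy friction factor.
Formula: f = \frac{64}{Re}
f = 64/2120 = 0.03019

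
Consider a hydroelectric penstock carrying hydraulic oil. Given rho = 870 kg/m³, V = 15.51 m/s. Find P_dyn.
Formula: P_{dyn} = \frac{1}{2} \rho V^2
P_dyn = 0.5·870·15.51²/1000 = 104.6 kPa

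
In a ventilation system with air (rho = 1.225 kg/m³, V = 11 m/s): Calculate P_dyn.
Formula: P_{dyn} = \frac{1}{2} \rho V^2
P_dyn = 0.5·1.225·11²/1000 = 0.07411 kPa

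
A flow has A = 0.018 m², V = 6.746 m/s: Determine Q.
Formula: Q = A V
Q = 0.018·6.746·1000 = 121.4 L/s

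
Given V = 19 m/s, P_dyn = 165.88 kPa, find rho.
Formula: P_{dyn} = \frac{1}{2} \rho V^2
Substituting knowns: 165.88 = 0.5·rho·19²/1000
Solving for rho: rho = 2·(165.88·1000)/19² = 919 kg/m³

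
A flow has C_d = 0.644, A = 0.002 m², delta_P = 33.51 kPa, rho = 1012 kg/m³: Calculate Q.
Formula: Q = C_d A \sqrt{\frac{2 \Delta P}{\rho}}
Q = 0.644·0.002·√(2·(33.51·1000)/1012)·1000 = 10.48 L/s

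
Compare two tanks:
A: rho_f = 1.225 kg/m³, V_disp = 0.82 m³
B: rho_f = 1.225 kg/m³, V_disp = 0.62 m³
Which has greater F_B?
F_B(A) = 9.854 N, F_B(B) = 7.451 N. Answer: A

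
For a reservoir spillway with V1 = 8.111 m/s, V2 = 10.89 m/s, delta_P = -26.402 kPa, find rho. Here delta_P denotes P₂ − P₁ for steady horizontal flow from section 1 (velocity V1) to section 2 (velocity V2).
Formula: \Delta P = \frac{1}{2} \rho (V_1^2 - V_2^2)
Substituting knowns: -26.402 = 0.5·rho·(8.111² − 10.89²)/1000
Solving for rho: rho = 2·(-26.402·1000)/(8.111² − 10.89²) = 1000 kg/m³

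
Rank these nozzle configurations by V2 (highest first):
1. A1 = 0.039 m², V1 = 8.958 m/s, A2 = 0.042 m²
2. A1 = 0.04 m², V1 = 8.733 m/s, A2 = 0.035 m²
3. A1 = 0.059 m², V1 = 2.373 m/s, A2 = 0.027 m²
Case 1: V2 = 8.318 m/s
Case 2: V2 = 9.981 m/s
Case 3: V2 = 5.185 m/s
Ranking (highest first): 2, 1, 3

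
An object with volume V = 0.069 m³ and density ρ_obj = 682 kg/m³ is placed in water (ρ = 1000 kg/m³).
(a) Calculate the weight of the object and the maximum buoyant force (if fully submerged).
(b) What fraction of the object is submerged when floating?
(a) W=rho_obj*g*V=682*9.81*0.069=461.6 N; F_B(max)=rho*g*V=1000*9.81*0.069=676.9 N
(b) Floating fraction=rho_obj/rho=682/1000=0.682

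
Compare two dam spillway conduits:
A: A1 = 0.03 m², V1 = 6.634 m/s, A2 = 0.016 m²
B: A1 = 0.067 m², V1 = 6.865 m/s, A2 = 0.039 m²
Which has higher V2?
V2(A) = 12.44 m/s, V2(B) = 11.79 m/s. Answer: A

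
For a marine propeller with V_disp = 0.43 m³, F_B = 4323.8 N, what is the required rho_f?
Formula: F_B = \rho_f g V_{disp}
Substituting knowns: 4323.8 = rho_f·9.81·0.43
Solving for rho_f: rho_f = 4323.8/(9.81·0.43) = 1025 kg/m³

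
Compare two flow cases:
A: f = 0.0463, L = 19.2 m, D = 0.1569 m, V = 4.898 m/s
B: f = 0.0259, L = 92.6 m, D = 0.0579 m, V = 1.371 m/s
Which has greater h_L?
h_L(A) = 6.928 m, h_L(B) = 3.968 m. Answer: A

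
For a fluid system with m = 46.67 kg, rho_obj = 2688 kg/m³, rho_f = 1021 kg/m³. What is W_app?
Formula: W_{app} = mg\left(1 - \frac{\rho_f}{\rho_{obj}}\right)
W_app = 46.67·9.81·(1 − 1021/2688) = 283.9 N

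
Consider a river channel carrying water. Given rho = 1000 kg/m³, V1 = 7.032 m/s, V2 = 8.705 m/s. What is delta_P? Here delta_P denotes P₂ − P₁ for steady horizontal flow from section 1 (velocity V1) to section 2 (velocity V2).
Formula: \Delta P = \frac{1}{2} \rho (V_1^2 - V_2^2)
delta_P = 0.5·1000·(7.032² − 8.705²)/1000 = -13.16 kPa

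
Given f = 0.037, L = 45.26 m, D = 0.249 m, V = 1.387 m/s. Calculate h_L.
Formula: h_L = f \frac{L}{D} \frac{V^2}{2g}
h_L = 0.037·(45.26/0.249)·1.387²/(2·9.81) = 0.6594 m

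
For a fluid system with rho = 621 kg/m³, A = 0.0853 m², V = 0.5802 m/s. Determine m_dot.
Formula: \dot{m} = \rho A V
m_dot = 621·0.0853·0.5802 = 30.73 kg/s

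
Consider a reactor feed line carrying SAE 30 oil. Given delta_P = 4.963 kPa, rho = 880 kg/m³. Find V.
Formula: V = \sqrt{\frac{2 \Delta P}{\rho}}
V = √(2·(4.963·1000)/880) = 3.359 m/s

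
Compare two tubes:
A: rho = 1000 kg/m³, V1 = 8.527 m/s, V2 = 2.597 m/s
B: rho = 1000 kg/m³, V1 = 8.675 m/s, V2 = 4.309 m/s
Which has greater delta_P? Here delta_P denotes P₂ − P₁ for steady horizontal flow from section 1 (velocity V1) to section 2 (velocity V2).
delta_P(A) = 32.98 kPa, delta_P(B) = 28.34 kPa. Answer: A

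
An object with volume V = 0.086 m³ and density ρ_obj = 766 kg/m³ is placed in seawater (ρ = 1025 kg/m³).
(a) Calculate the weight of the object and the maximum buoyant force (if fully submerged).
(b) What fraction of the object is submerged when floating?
(a) W=rho_obj*g*V=766*9.81*0.086=646.2 N; F_B(max)=rho*g*V=1025*9.81*0.086=864.8 N
(b) Floating fraction=rho_obj/rho=766/1025=0.747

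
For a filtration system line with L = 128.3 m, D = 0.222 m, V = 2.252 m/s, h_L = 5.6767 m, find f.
Formula: h_L = f \frac{L}{D} \frac{V^2}{2g}
Substituting knowns: 5.6767 = f·(128.3/0.222)·2.252²/(2·9.81)
Solving for f: f = 5.6767·2·9.81/((128.3/0.222)·2.252²) = 0.038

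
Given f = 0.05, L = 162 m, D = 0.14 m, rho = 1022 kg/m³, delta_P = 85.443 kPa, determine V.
Formula: \Delta P = f \frac{L}{D} \frac{\rho V^2}{2}
Substituting knowns: 85.443 = 0.05·(162/0.14)·0.5·1022·V²/1000
Solving for V: V = √((85.443·1000)/(0.05·(162/0.14)·0.5·1022)) = 1.7 m/s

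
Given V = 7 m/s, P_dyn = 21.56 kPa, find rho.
Formula: P_{dyn} = \frac{1}{2} \rho V^2
Substituting knowns: 21.56 = 0.5·rho·7²/1000
Solving for rho: rho = 2·(21.56·1000)/7² = 880 kg/m³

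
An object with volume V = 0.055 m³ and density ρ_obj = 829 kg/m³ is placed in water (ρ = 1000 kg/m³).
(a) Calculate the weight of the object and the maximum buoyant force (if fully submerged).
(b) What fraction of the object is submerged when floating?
(a) W=rho_obj*g*V=829*9.81*0.055=447.3 N; F_B(max)=rho*g*V=1000*9.81*0.055=539.5 N
(b) Floating fraction=rho_obj/rho=829/1000=0.829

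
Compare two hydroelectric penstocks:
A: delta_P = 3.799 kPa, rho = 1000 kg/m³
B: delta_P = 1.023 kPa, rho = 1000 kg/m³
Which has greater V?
V(A) = 2.756 m/s, V(B) = 1.43 m/s. Answer: A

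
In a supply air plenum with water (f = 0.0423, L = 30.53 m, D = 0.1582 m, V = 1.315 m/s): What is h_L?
Formula: h_L = f \frac{L}{D} \frac{V^2}{2g}
h_L = 0.0423·(30.53/0.1582)·1.315²/(2·9.81) = 0.7195 m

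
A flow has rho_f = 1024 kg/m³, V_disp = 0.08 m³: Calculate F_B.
Formula: F_B = \rho_f g V_{disp}
F_B = 1024·9.81·0.08 = 803.6 N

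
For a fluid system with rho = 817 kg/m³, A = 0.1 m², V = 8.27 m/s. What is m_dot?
Formula: \dot{m} = \rho A V
m_dot = 817·0.1·8.27 = 675.7 kg/s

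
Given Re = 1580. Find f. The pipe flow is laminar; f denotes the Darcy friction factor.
Formula: f = \frac{64}{Re}
f = 64/1580 = 0.04051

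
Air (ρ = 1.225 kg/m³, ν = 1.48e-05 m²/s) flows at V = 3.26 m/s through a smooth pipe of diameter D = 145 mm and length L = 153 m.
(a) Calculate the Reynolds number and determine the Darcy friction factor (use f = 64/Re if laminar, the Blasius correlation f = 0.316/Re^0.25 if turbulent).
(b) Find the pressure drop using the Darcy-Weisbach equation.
(a) Re = V·D/ν = 3.26·0.145/1.48e-05 = 31939 → turbulent (Re > 4000); f = 0.316/Re^0.25 = 0.316/31939^0.25 = 0.023638
(b) Darcy-Weisbach: ΔP = f·(L/D)·½ρV²/1000 = 0.023638·(153/0.145)·½·1.225·3.26²/1000 = 0.1624 kPa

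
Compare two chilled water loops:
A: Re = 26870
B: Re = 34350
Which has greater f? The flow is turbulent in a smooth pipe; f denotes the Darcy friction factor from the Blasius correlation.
f(A) = 0.02468, f(B) = 0.02321. Answer: A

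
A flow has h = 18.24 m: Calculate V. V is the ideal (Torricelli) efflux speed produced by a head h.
Formula: V = \sqrt{2 g h}
V = √(2·9.81·18.24) = 18.92 m/s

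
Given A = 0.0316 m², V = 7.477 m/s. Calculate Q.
Formula: Q = A V
Q = 0.0316·7.477·1000 = 236.3 L/s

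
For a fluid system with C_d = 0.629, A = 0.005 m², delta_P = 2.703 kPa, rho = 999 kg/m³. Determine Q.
Formula: Q = C_d A \sqrt{\frac{2 \Delta P}{\rho}}
Q = 0.629·0.005·√(2·(2.703·1000)/999)·1000 = 7.316 L/s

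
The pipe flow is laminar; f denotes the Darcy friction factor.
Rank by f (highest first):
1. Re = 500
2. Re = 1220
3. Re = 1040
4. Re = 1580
Case 1: f = 0.128
Case 2: f = 0.05246
Case 3: f = 0.06154
Case 4: f = 0.04051
Ranking (highest first): 1, 3, 2, 4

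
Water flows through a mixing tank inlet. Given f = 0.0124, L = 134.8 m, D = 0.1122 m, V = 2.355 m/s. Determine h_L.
Formula: h_L = f \frac{L}{D} \frac{V^2}{2g}
h_L = 0.0124·(134.8/0.1122)·2.355²/(2·9.81) = 4.211 m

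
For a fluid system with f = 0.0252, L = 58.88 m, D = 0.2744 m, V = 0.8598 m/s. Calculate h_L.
Formula: h_L = f \frac{L}{D} \frac{V^2}{2g}
h_L = 0.0252·(58.88/0.2744)·0.8598²/(2·9.81) = 0.2037 m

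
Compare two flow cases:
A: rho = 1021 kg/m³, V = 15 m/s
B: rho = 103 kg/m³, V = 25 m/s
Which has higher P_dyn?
P_dyn(A) = 114.9 kPa, P_dyn(B) = 32.19 kPa. Answer: A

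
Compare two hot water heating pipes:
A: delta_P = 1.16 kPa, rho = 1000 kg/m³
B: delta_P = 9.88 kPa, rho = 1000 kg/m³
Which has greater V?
V(A) = 1.523 m/s, V(B) = 4.445 m/s. Answer: B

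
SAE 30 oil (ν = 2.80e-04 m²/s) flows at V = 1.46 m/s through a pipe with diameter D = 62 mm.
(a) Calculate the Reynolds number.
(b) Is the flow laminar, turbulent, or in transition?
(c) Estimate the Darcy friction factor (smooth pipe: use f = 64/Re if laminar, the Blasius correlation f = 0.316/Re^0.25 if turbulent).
(a) Re = V·D/ν = 1.46·0.062/2.80e-04 = 323.29
(b) Flow regime: laminar (Re < 2300)
(c) Friction factor: f = 64/Re = 64/323.29 = 0.198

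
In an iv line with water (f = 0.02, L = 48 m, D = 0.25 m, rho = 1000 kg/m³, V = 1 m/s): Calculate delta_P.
Formula: \Delta P = f \frac{L}{D} \frac{\rho V^2}{2}
delta_P = 0.02·(48/0.25)·0.5·1000·1²/1000 = 1.92 kPa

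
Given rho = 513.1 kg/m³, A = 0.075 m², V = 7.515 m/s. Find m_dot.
Formula: \dot{m} = \rho A V
m_dot = 513.1·0.075·7.515 = 289.2 kg/s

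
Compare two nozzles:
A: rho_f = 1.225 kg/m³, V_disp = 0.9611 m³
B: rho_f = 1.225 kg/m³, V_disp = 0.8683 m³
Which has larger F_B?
F_B(A) = 11.55 N, F_B(B) = 10.43 N. Answer: A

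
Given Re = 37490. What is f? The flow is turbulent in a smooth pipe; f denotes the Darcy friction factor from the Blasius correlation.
Formula: f = \frac{0.316}{Re^{0.25}}
f = 0.316/37490^0.25 = 0.02271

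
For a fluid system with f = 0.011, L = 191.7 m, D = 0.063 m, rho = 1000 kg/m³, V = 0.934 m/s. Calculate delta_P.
Formula: \Delta P = f \frac{L}{D} \frac{\rho V^2}{2}
delta_P = 0.011·(191.7/0.063)·0.5·1000·0.934²/1000 = 14.6 kPa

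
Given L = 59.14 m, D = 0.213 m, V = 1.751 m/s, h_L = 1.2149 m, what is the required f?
Formula: h_L = f \frac{L}{D} \frac{V^2}{2g}
Substituting knowns: 1.2149 = f·(59.14/0.213)·1.751²/(2·9.81)
Solving for f: f = 1.2149·2·9.81/((59.14/0.213)·1.751²) = 0.028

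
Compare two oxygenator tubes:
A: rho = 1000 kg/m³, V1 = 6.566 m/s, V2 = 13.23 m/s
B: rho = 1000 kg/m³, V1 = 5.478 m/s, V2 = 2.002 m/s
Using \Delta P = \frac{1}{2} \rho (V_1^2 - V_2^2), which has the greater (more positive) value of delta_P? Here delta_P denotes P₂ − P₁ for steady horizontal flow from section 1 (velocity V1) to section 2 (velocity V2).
delta_P(A) = -65.96 kPa, delta_P(B) = 13 kPa. Answer: B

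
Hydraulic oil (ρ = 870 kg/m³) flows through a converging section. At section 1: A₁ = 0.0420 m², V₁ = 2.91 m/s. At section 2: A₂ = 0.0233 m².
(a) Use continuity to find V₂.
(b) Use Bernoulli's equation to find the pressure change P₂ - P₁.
(a) Continuity: A₁V₁=A₂V₂ -> V₂=A₁V₁/A₂=0.0420*2.91/0.0233=5.25 m/s
(b) Bernoulli: P₂-P₁=0.5*rho*(V₁^2-V₂^2)/1000=0.5*870*(2.91^2-5.25^2)/1000=-8.306 kPa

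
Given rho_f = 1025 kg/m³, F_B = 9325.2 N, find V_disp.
Formula: F_B = \rho_f g V_{disp}
Substituting knowns: 9325.2 = 1025·9.81·V_disp
Solving for V_disp: V_disp = 9325.2/(1025·9.81) = 0.9274 m³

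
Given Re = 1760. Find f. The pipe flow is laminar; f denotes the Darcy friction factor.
Formula: f = \frac{64}{Re}
f = 64/1760 = 0.03636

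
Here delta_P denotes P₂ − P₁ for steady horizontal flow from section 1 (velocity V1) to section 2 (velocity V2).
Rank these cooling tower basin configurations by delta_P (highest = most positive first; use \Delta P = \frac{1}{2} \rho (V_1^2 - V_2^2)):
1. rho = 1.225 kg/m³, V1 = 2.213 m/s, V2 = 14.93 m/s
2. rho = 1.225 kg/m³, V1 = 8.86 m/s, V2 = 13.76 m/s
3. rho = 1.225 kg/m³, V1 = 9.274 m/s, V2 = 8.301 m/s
Case 1: delta_P = -0.1335 kPa
Case 2: delta_P = -0.06789 kPa
Case 3: delta_P = 0.01047 kPa
Ranking (highest first): 3, 2, 1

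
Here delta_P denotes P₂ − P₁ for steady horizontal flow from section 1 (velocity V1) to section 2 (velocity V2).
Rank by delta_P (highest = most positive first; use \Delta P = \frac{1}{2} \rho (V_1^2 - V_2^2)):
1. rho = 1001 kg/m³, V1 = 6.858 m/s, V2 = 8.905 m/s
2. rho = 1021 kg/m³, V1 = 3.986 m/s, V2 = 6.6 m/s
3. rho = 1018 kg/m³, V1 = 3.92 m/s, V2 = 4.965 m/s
Case 1: delta_P = -16.15 kPa
Case 2: delta_P = -14.13 kPa
Case 3: delta_P = -4.726 kPa
Ranking (highest first): 3, 2, 1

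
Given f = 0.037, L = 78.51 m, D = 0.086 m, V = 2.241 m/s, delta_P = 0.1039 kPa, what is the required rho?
Formula: \Delta P = f \frac{L}{D} \frac{\rho V^2}{2}
Substituting knowns: 0.1039 = 0.037·(78.51/0.086)·0.5·rho·2.241²/1000
Solving for rho: rho = (0.1039·1000)/(0.037·(78.51/0.086)·0.5·2.241²) = 1.225 kg/m³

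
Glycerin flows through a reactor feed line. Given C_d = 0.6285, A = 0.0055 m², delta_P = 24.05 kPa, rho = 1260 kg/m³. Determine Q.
Formula: Q = C_d A \sqrt{\frac{2 \Delta P}{\rho}}
Q = 0.6285·0.0055·√(2·(24.05·1000)/1260)·1000 = 21.36 L/s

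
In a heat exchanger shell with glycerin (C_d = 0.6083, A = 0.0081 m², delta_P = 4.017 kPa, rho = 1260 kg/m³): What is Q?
Formula: Q = C_d A \sqrt{\frac{2 \Delta P}{\rho}}
Q = 0.6083·0.0081·√(2·(4.017·1000)/1260)·1000 = 12.44 L/s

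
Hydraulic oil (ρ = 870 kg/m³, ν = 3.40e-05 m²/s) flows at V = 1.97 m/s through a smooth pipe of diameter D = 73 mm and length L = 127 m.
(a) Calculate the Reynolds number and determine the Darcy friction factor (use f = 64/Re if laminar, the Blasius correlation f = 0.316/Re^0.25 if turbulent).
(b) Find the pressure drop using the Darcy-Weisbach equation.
(a) Re = V·D/ν = 1.97·0.073/3.40e-05 = 4229.7 → turbulent (Re > 4000); f = 0.316/Re^0.25 = 0.316/4229.7^0.25 = 0.039184
(b) Darcy-Weisbach: ΔP = f·(L/D)·½ρV²/1000 = 0.039184·(127/0.073)·½·870·1.97²/1000 = 115.1 kPa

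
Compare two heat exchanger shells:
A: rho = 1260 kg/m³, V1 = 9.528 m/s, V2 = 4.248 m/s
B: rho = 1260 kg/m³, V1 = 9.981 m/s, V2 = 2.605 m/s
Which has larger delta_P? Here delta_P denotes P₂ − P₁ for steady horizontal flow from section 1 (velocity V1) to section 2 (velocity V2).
delta_P(A) = 45.82 kPa, delta_P(B) = 58.49 kPa. Answer: B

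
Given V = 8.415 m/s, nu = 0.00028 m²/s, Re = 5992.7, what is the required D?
Formula: Re = \frac{V D}{\nu}
Substituting knowns: 5992.7 = 8.415·D/0.00028
Solving for D: D = 5992.7·0.00028/8.415 = 0.1994 m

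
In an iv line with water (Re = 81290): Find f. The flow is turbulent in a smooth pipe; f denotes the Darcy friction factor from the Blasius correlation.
Formula: f = \frac{0.316}{Re^{0.25}}
f = 0.316/81290^0.25 = 0.01871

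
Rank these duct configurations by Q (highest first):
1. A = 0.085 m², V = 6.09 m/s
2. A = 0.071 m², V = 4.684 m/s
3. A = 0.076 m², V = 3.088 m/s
Case 1: Q = 517.7 L/s
Case 2: Q = 332.6 L/s
Case 3: Q = 234.7 L/s
Ranking (highest first): 1, 2, 3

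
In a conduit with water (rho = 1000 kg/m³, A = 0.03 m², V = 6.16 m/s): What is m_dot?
Formula: \dot{m} = \rho A V
m_dot = 1000·0.03·6.16 = 184.8 kg/s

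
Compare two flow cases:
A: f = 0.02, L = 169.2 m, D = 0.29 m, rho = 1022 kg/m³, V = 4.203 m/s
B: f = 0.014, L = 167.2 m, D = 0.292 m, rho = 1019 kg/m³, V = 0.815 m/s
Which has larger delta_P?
delta_P(A) = 105.3 kPa, delta_P(B) = 2.713 kPa. Answer: A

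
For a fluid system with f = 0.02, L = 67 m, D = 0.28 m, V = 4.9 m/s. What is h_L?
Formula: h_L = f \frac{L}{D} \frac{V^2}{2g}
h_L = 0.02·(67/0.28)·4.9²/(2·9.81) = 5.857 m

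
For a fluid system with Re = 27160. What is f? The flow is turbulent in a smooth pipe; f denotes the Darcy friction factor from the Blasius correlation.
Formula: f = \frac{0.316}{Re^{0.25}}
f = 0.316/27160^0.25 = 0.02462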